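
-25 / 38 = -0.66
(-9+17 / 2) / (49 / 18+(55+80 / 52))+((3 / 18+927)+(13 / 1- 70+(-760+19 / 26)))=59970212 / 540813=110.89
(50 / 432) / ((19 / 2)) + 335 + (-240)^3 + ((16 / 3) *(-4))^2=-28365226667 / 2052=-13823209.88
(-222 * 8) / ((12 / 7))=-1036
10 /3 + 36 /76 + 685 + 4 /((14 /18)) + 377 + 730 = 718579 /399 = 1800.95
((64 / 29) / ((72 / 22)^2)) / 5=484 / 11745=0.04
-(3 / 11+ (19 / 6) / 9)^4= -18945044881 / 124493242896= -0.15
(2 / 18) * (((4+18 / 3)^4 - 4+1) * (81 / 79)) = 89973 / 79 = 1138.90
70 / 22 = 35 / 11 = 3.18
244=244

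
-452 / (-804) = 113 / 201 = 0.56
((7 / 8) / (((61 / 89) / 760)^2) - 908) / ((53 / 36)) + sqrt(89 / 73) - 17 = sqrt(6497) / 73 + 143992857731 / 197213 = 730139.88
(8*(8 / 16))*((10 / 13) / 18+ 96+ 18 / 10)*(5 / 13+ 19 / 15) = 73722544 / 114075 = 646.26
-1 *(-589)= 589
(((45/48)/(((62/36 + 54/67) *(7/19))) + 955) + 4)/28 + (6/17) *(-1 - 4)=2643136007/81274144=32.52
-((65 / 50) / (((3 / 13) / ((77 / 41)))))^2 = -111.93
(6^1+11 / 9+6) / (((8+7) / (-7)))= -833 / 135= -6.17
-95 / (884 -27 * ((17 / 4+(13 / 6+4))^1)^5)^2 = -8068792320 / 930825390988175054761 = -0.00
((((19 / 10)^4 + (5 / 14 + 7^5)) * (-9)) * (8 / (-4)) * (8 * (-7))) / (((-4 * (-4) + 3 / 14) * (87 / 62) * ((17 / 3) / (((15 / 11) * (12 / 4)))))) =-537976.56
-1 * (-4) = 4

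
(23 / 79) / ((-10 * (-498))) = 0.00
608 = 608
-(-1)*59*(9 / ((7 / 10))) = 758.57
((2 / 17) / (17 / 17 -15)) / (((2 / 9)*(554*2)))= -9 / 263704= -0.00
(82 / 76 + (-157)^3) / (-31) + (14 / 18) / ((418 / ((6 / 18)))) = 21837800219 / 174933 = 124835.22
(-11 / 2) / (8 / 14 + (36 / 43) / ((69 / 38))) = -76153 / 14296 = -5.33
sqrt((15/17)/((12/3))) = sqrt(255)/34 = 0.47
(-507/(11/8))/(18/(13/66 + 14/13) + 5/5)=-4433208/181907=-24.37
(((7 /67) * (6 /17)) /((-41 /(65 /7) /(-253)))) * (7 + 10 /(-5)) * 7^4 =1184533350 /46699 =25365.28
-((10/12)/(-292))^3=125/5377771008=0.00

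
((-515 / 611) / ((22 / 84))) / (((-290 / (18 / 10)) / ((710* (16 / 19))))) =11.94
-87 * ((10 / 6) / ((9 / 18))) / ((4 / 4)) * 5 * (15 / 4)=-10875 / 2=-5437.50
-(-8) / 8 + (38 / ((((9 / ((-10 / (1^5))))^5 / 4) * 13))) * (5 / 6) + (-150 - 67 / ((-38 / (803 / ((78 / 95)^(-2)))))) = 311545590655837 / 394891663725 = 788.94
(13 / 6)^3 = 10.17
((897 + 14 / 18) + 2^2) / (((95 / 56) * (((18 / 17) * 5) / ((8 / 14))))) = 2207552 / 38475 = 57.38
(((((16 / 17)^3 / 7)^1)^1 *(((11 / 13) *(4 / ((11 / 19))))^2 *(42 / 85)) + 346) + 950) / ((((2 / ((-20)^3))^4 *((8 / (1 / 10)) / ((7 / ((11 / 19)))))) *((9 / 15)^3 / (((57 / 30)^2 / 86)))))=586446584653126400000000000 / 60087763593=9759833776230693.94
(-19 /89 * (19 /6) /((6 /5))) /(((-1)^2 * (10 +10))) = -361 /12816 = -0.03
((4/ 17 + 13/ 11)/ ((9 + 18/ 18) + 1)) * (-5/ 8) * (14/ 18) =-9275/ 148104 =-0.06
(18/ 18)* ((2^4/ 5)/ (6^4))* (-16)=-16/ 405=-0.04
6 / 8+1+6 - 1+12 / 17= 507 / 68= 7.46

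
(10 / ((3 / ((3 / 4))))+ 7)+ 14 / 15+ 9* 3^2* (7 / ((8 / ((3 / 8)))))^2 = 1176839 / 61440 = 19.15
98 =98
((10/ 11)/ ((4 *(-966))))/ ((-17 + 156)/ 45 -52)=75/ 15591884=0.00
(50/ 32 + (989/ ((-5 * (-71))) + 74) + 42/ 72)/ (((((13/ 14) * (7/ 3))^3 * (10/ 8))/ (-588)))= -14235448248/ 3899675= -3650.42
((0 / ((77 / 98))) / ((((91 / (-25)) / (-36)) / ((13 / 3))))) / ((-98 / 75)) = 0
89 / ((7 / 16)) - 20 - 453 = -269.57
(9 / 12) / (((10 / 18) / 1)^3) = 4.37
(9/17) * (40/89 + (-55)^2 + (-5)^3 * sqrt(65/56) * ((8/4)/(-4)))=1125 * sqrt(910)/952 + 2423385/1513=1637.36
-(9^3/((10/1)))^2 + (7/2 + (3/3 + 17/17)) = -530891/100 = -5308.91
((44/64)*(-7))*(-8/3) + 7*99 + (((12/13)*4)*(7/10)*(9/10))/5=6886411/9750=706.30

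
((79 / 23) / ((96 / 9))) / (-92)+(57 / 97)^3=12323484915 / 61798914176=0.20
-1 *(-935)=935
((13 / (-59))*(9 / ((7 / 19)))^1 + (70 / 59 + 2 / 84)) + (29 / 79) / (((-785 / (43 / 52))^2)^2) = -161983057595391632334467 / 38823292070937610080000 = -4.17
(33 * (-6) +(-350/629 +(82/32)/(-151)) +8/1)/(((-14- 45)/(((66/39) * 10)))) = 15928415195/291395572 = 54.66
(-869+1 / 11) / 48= -1593 / 88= -18.10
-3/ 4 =-0.75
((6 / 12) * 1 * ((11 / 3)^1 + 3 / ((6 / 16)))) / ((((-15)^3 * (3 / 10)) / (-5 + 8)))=-7 / 405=-0.02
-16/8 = -2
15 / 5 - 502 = -499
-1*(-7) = 7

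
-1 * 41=-41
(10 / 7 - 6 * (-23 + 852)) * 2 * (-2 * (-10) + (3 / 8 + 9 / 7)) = -10555526 / 49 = -215418.90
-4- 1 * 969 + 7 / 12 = -11669 / 12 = -972.42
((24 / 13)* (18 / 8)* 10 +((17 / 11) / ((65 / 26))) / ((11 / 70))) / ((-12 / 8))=-143056 / 4719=-30.31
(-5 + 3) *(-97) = 194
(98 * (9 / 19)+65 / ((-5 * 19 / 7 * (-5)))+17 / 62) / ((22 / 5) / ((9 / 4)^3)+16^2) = 204613533 / 1100873984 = 0.19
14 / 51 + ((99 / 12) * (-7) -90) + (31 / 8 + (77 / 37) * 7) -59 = -2838545 / 15096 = -188.03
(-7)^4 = 2401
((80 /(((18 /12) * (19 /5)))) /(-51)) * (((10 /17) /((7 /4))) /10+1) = -32800 /115311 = -0.28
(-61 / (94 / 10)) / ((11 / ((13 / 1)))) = -3965 / 517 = -7.67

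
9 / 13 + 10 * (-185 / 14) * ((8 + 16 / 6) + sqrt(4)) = -456761 / 273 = -1673.12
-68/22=-34/11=-3.09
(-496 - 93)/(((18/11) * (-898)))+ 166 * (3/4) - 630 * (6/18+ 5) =-52292143/16164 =-3235.10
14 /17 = 0.82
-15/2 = -7.50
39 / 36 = 13 / 12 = 1.08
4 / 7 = 0.57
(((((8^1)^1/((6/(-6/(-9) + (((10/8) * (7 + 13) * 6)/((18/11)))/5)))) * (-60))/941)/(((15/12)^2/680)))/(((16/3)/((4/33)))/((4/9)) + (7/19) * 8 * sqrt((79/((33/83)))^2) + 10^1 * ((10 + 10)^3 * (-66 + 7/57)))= 414763008/3109036461635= 0.00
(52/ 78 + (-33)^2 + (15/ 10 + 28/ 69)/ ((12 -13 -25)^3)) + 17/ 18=7935791699/ 7276464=1090.61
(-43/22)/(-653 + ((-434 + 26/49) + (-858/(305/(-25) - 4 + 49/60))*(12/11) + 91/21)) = 0.00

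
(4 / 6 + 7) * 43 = 989 / 3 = 329.67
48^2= 2304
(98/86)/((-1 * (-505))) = 49/21715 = 0.00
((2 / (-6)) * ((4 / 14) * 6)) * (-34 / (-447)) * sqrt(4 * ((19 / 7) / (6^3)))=-68 * sqrt(798) / 197127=-0.01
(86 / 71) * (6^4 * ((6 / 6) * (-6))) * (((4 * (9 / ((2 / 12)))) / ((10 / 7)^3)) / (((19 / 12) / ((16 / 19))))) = -1189087506432 / 3203875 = -371140.42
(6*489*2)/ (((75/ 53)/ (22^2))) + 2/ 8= 200701273/ 100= 2007012.73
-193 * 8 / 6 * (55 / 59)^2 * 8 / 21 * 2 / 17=-37364800 / 3728151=-10.02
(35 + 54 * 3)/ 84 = 197/ 84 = 2.35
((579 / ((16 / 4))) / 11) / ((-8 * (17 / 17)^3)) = -579 / 352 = -1.64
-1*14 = -14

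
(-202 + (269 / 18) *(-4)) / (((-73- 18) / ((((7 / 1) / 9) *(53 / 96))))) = 31217 / 25272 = 1.24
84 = 84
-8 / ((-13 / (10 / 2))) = 40 / 13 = 3.08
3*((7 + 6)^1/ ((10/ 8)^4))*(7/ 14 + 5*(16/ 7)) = 833664/ 4375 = 190.55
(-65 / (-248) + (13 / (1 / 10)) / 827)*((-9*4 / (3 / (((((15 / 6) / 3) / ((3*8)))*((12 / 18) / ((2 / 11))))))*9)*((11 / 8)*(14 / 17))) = -364188825 / 55786112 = -6.53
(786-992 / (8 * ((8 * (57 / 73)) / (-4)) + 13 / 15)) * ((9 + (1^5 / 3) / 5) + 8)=946586112 / 63655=14870.57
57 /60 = 19 /20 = 0.95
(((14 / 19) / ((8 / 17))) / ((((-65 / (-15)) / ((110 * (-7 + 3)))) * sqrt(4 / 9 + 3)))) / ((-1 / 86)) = 10131660 * sqrt(31) / 7657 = 7367.21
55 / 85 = 11 / 17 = 0.65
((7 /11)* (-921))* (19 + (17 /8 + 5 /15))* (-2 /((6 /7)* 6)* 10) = 38735725 /792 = 48908.74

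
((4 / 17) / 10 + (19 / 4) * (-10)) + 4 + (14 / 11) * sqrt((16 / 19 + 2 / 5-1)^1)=-7391 / 170 + 14 * sqrt(2185) / 1045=-42.85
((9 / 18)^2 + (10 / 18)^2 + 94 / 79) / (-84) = -44755 / 2150064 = -0.02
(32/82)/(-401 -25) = -8/8733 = -0.00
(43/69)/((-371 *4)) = -43/102396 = -0.00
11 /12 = 0.92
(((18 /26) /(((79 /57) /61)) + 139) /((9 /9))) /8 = 87023 /4108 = 21.18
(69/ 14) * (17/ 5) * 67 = 78591/ 70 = 1122.73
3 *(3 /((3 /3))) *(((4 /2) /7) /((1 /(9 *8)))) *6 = 7776 /7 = 1110.86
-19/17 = -1.12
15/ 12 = 5/ 4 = 1.25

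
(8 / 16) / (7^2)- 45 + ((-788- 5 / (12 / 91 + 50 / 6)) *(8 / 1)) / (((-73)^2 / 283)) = -458645096047 / 1206901262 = -380.02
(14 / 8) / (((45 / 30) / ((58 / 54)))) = 203 / 162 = 1.25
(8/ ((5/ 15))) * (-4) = -96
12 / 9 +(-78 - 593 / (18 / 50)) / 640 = -7847 / 5760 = -1.36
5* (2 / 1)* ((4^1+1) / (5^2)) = 2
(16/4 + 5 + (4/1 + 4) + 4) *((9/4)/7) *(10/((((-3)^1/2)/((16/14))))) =-360/7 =-51.43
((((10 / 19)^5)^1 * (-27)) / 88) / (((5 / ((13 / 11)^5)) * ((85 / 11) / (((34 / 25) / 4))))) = -100249110 / 398778220049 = -0.00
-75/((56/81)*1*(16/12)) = -18225/224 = -81.36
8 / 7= 1.14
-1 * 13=-13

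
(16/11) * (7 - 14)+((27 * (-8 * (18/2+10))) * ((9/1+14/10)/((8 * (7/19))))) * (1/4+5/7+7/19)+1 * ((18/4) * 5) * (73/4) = -407458693/21560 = -18898.83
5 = 5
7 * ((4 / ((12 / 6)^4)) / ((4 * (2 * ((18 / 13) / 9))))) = 91 / 64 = 1.42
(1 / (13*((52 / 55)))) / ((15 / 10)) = 55 / 1014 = 0.05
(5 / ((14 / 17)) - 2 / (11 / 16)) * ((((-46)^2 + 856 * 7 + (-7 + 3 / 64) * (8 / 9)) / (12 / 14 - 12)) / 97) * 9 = -284082197 / 1331616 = -213.34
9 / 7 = 1.29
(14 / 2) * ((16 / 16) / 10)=7 / 10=0.70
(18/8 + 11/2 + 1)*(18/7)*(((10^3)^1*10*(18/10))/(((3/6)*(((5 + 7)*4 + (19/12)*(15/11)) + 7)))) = 7128000/503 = 14170.97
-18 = -18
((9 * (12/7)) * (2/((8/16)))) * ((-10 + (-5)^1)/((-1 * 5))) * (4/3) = 1728/7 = 246.86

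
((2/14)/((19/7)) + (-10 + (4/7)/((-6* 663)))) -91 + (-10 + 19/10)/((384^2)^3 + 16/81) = -5334712960518303627546269/52846403553871310990880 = -100.95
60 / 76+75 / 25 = 72 / 19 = 3.79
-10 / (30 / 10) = -10 / 3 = -3.33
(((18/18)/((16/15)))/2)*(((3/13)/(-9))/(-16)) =5/6656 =0.00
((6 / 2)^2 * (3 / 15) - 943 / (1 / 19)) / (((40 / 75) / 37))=-1242867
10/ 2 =5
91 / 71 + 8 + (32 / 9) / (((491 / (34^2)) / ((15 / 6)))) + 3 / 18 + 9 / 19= 367806197 / 11922462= 30.85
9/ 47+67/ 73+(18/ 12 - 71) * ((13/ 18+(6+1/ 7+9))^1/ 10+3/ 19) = -19733965469/ 164276280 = -120.13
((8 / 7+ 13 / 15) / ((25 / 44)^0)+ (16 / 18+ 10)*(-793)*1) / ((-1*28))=2719357 / 8820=308.32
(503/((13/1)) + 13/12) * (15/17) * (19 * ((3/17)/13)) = 104025/11492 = 9.05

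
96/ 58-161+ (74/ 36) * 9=-8169/ 58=-140.84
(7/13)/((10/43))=301/130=2.32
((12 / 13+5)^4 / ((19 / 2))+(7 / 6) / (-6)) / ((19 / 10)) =12636101695 / 185589378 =68.09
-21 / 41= -0.51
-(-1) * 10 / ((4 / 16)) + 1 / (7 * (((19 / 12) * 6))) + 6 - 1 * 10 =4790 / 133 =36.02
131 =131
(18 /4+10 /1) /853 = 0.02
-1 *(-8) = 8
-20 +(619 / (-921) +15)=-5224 / 921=-5.67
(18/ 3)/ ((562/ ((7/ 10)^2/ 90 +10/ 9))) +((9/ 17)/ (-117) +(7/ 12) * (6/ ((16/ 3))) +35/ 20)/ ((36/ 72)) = 1794236033/ 372606000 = 4.82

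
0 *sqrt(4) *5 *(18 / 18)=0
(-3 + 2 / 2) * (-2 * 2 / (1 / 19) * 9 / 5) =1368 / 5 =273.60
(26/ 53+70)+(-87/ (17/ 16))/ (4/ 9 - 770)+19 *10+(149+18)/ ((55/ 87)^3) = 478404675599913/ 519117119125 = 921.57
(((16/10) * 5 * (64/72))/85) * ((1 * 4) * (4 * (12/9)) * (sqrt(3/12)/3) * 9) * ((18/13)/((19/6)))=24576/20995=1.17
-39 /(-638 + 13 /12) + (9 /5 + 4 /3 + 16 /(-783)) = 94977461 /29922345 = 3.17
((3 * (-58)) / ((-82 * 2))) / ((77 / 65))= 5655 / 6314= 0.90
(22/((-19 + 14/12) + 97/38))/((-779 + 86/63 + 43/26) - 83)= 158004/94269737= 0.00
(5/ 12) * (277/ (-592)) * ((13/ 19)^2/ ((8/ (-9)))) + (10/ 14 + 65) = 3150756005/ 47871488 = 65.82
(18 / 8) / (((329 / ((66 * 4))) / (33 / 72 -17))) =-39303 / 1316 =-29.87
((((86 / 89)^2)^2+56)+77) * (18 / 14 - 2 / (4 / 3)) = -25198256607 / 878391374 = -28.69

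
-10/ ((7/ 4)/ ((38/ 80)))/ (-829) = 19/ 5803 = 0.00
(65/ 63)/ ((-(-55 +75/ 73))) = 949/ 49644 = 0.02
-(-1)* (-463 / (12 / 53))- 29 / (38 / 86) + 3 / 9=-481129 / 228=-2110.21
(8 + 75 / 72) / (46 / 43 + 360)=0.03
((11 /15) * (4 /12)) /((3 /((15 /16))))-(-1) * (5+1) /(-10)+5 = 3223 /720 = 4.48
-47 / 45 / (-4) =47 / 180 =0.26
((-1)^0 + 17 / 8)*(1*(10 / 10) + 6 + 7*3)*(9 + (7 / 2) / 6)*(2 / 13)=129.01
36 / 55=0.65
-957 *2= -1914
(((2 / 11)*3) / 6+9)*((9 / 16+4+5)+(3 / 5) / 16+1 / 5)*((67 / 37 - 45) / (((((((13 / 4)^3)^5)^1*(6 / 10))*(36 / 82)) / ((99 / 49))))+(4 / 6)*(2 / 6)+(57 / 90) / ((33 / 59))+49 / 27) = 1747049421948627095891866 / 6187299561650276615403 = 282.36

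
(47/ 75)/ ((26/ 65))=47/ 30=1.57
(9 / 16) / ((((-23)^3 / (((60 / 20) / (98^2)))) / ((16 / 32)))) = -27 / 3739259776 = -0.00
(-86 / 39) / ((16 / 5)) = -215 / 312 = -0.69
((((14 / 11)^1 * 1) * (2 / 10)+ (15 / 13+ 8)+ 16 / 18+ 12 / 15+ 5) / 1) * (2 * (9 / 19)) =207172 / 13585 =15.25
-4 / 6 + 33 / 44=1 / 12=0.08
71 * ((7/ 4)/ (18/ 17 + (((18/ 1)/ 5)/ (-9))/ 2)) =144.67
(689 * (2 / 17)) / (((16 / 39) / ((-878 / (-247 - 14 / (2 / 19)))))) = 11796369 / 25840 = 456.52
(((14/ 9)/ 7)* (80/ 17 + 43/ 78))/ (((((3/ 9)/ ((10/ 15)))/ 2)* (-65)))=-27884/ 387855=-0.07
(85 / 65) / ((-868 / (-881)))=14977 / 11284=1.33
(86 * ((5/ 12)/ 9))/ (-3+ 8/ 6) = -2.39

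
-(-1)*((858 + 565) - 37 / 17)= 1420.82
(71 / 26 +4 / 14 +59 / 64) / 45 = 22937 / 262080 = 0.09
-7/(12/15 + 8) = -35/44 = -0.80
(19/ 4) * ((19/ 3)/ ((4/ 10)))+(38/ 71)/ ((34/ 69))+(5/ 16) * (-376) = -1193641/ 28968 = -41.21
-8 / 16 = -1 / 2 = -0.50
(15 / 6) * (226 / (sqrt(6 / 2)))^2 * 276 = 11747480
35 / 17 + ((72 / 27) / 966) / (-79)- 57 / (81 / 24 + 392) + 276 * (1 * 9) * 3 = 7453.91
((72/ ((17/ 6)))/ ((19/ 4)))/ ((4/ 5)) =2160/ 323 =6.69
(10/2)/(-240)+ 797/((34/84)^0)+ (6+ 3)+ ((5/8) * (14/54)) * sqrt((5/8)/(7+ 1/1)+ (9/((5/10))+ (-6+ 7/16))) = 35 * sqrt(89)/576+ 38687/48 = 806.55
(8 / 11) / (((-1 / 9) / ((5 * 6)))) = -2160 / 11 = -196.36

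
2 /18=1 /9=0.11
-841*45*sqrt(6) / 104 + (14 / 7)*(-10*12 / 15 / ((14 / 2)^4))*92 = -37845*sqrt(6) / 104 - 1472 / 2401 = -891.97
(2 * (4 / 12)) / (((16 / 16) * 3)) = 0.22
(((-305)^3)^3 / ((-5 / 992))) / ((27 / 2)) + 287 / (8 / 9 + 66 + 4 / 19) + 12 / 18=103988440008613673721351531611 / 309798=335665304516535528703708.60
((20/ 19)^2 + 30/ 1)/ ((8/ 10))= 28075/ 722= 38.89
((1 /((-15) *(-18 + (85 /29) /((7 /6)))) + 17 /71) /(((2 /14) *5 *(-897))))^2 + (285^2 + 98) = 18340137037778270799290761 /225522140572109160000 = 81323.00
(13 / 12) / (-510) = -13 / 6120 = -0.00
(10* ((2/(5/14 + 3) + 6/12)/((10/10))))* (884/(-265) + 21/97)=-8258849/241627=-34.18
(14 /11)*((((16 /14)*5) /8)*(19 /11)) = 190 /121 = 1.57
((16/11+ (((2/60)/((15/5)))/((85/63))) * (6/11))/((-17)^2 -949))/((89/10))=-0.00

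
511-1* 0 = 511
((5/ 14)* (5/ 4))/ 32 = 25/ 1792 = 0.01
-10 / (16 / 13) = -65 / 8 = -8.12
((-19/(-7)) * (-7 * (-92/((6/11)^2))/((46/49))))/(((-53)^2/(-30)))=-563255/8427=-66.84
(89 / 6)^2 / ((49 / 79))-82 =481111 / 1764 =272.74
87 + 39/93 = 2710/31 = 87.42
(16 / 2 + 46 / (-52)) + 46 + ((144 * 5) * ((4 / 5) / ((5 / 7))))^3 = 1704256512593 / 3250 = 524386619.26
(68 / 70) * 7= 34 / 5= 6.80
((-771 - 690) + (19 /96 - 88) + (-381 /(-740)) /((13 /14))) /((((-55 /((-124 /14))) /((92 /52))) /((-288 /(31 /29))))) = 1430552554818 /12037025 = 118846.02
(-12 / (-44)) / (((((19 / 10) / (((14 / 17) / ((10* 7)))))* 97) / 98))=588 / 344641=0.00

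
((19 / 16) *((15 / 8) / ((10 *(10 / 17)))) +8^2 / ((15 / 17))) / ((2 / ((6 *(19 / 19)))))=559963 / 2560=218.74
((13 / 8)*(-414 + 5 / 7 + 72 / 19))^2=501290904361 / 1132096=442798.94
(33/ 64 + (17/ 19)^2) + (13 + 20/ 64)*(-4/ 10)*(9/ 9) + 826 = 94956421/ 115520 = 821.99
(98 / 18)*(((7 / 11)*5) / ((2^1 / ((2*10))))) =17150 / 99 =173.23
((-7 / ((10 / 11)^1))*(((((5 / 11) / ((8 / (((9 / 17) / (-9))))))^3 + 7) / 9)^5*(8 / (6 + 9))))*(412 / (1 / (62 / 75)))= -650361428602484721865403134840490942900230331003733199 / 1633653847131697395449028033721961258179268444160000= -398.10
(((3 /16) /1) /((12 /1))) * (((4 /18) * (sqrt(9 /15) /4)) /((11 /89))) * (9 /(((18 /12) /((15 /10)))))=89 * sqrt(15) /7040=0.05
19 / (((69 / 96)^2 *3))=19456 / 1587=12.26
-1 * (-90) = 90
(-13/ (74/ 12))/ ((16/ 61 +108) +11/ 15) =-71370/ 3690047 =-0.02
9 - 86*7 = -593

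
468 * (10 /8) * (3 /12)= 585 /4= 146.25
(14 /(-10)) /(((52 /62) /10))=-217 /13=-16.69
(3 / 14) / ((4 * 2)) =3 / 112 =0.03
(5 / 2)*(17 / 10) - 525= -2083 / 4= -520.75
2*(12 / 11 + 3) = 90 / 11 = 8.18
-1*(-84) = 84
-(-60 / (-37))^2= -3600 / 1369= -2.63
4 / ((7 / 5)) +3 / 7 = 23 / 7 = 3.29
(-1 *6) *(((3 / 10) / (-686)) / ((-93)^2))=0.00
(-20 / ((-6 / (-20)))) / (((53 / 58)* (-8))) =1450 / 159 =9.12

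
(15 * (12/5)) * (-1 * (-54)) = 1944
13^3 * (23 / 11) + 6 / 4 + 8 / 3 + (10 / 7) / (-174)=61602473 / 13398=4597.89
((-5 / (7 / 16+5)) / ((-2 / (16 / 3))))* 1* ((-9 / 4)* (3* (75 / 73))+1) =-277280 / 19053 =-14.55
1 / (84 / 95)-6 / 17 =1111 / 1428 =0.78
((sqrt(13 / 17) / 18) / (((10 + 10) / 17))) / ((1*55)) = sqrt(221) / 19800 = 0.00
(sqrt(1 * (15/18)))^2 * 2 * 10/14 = 25/21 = 1.19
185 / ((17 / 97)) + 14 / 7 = 17979 / 17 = 1057.59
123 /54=41 /18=2.28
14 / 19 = 0.74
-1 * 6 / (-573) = 2 / 191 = 0.01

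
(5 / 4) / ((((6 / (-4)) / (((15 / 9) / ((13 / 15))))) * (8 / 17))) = -2125 / 624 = -3.41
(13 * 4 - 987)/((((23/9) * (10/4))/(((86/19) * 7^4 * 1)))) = -695031876/437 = -1590461.96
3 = 3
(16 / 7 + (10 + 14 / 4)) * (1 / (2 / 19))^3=1515839 / 112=13534.28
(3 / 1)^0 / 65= 1 / 65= 0.02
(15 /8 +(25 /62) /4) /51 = 245 /6324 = 0.04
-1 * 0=0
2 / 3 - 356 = -1066 / 3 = -355.33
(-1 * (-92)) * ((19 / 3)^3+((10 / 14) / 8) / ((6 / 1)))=17669819 / 756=23372.78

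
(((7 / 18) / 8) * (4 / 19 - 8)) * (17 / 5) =-4403 / 3420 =-1.29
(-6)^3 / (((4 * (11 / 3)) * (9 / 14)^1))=-252 / 11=-22.91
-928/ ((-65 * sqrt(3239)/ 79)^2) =-0.42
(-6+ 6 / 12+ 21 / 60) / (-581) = 103 / 11620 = 0.01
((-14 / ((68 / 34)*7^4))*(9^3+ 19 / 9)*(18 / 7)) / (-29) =1880 / 9947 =0.19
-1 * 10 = -10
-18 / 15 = -6 / 5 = -1.20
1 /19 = 0.05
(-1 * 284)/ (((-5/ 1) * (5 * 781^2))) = 4/ 214775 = 0.00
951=951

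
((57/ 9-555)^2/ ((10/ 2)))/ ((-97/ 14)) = -37930424/ 4365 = -8689.67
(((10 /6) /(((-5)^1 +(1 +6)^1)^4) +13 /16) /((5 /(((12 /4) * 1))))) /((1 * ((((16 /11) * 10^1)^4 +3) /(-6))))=-483153 /6554039230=-0.00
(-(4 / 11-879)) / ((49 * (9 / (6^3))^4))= 5949193.02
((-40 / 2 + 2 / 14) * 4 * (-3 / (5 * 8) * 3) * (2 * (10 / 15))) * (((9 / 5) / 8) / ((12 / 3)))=3753 / 2800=1.34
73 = 73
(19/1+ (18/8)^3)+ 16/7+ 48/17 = 270367/7616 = 35.50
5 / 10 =1 / 2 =0.50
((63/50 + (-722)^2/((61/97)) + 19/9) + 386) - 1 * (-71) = 22766683787/27450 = 829387.39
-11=-11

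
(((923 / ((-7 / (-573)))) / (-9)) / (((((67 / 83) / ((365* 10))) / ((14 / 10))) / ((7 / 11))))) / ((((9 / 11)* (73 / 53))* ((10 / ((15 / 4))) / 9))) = -27142951745 / 268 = -101279670.69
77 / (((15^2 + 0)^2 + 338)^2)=7 / 236111579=0.00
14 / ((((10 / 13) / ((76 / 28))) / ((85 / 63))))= 66.65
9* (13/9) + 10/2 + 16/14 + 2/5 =684/35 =19.54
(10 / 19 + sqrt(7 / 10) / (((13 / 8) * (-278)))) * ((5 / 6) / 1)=25 / 57 - sqrt(70) / 5421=0.44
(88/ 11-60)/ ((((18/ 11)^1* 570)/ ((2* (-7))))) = 0.78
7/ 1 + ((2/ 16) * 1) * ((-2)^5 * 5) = -13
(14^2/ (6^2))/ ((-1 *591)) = -49/ 5319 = -0.01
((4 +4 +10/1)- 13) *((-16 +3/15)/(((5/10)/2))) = -316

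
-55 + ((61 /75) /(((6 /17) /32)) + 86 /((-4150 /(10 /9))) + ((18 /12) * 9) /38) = 9024127 /473100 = 19.07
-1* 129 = -129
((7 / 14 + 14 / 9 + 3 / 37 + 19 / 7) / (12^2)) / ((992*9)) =22615 / 5993616384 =0.00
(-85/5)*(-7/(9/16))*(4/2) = 3808/9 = 423.11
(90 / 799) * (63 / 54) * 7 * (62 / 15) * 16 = 48608 / 799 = 60.84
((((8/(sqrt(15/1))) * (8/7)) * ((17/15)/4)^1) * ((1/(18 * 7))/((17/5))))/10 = 4 * sqrt(15)/99225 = 0.00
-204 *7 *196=-279888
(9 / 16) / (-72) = -0.01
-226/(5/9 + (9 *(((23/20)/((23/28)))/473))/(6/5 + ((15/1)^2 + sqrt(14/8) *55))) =-10439990773282026/25669761899321 - 300025271700 *sqrt(7)/25669761899321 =-406.73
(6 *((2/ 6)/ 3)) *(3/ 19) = 0.11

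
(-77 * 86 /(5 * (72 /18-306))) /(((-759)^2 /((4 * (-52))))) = -62608 /39540105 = -0.00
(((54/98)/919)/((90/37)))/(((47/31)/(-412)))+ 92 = 972861374/10582285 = 91.93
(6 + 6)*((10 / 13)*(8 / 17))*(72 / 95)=13824 / 4199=3.29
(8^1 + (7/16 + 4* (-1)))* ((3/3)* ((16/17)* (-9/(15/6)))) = -1278/85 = -15.04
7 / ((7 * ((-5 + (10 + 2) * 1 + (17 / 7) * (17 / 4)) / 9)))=252 / 485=0.52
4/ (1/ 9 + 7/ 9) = 9/ 2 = 4.50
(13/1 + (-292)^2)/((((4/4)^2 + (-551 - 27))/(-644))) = 54918388/577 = 95179.18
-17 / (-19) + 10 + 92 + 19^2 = 8814 / 19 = 463.89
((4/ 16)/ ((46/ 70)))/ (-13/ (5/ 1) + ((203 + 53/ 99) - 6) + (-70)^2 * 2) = 17325/ 455169356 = 0.00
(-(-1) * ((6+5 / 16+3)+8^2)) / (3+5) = 1173 / 128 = 9.16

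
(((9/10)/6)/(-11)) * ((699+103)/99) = -0.11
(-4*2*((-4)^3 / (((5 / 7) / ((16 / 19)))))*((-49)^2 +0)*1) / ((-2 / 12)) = -8695764.88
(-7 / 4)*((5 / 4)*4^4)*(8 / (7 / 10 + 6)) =-44800 / 67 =-668.66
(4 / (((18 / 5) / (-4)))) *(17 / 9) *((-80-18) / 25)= 32.91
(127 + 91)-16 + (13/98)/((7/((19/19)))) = 138585/686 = 202.02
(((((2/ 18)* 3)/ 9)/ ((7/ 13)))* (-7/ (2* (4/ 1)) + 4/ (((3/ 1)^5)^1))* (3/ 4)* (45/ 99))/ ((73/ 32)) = -108485/ 12293127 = -0.01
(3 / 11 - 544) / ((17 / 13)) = -77753 / 187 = -415.79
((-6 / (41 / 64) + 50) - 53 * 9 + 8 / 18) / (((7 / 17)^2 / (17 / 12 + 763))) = -426426122435 / 216972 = -1965350.93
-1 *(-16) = 16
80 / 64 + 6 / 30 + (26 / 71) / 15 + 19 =87221 / 4260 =20.47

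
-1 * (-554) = 554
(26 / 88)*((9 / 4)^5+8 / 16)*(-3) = -2322879 / 45056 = -51.56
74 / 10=37 / 5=7.40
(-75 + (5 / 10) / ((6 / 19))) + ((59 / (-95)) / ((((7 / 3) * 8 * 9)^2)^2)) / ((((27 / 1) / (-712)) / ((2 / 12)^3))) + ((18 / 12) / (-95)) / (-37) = -149858755798283537 / 2041220797378560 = -73.42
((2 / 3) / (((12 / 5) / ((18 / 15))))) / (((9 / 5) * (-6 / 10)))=-25 / 81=-0.31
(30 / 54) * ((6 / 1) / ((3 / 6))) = 6.67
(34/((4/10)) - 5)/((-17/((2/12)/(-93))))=40/4743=0.01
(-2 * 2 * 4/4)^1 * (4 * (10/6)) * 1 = -80/3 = -26.67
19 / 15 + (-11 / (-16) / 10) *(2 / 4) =1249 / 960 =1.30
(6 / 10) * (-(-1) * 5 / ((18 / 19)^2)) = 361 / 108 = 3.34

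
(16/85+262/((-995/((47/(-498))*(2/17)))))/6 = 80513/2527101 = 0.03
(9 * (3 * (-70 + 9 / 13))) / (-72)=2703 / 104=25.99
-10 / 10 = -1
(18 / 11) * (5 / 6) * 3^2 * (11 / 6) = 45 / 2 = 22.50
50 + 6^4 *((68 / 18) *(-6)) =-29326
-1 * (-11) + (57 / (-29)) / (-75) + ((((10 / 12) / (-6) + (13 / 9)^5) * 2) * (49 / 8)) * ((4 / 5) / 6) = 21647972479 / 1027452600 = 21.07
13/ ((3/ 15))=65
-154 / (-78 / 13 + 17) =-14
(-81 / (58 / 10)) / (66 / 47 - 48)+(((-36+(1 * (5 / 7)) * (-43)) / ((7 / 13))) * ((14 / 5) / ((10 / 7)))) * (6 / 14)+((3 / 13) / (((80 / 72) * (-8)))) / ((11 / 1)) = -87966182013 / 847646800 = -103.78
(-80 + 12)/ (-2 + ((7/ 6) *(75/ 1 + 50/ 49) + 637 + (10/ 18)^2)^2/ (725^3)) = 33323379689250000/ 979421607726911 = 34.02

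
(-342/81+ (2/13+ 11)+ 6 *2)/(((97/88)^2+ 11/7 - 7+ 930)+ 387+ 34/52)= 120070720/8330279571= 0.01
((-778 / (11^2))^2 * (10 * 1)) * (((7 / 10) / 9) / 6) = 2118494 / 395307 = 5.36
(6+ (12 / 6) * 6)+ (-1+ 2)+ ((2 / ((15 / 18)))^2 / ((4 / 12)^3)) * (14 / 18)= 3499 / 25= 139.96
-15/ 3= -5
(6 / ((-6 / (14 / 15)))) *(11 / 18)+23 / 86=-3517 / 11610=-0.30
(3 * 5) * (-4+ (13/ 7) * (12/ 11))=-2280/ 77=-29.61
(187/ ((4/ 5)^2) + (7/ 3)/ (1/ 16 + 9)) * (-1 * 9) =-6106251/ 2320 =-2632.00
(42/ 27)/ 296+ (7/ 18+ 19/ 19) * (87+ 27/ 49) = 7936843/ 65268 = 121.60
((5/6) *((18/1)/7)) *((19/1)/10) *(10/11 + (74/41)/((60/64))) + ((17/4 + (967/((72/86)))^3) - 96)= 1134826196630848973/736464960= 1540909966.21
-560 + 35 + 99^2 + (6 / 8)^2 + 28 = 148873 / 16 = 9304.56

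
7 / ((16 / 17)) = 119 / 16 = 7.44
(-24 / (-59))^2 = 576 / 3481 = 0.17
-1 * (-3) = 3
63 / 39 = 21 / 13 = 1.62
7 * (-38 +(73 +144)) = 1253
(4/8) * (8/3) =4/3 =1.33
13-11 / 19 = 236 / 19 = 12.42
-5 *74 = -370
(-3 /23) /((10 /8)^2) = -0.08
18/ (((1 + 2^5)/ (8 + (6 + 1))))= 90/ 11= 8.18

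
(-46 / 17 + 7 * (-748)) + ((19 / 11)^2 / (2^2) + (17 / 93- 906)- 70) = -4754807183 / 765204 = -6213.78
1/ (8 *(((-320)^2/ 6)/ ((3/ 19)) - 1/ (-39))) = 117/ 101171224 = 0.00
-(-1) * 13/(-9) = -13/9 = -1.44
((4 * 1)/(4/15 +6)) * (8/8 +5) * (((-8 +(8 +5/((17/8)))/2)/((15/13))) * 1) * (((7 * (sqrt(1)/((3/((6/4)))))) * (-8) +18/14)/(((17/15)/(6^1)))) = 7413120/5593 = 1325.43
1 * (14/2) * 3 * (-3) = -63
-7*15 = -105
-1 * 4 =-4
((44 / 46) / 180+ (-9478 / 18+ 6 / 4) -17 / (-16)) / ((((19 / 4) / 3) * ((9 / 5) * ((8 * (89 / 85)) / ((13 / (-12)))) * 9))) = 9588346885 / 3629183616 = 2.64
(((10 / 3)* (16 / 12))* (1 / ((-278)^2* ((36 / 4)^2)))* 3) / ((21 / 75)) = 250 / 32865021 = 0.00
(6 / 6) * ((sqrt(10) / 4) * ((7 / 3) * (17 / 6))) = 119 * sqrt(10) / 72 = 5.23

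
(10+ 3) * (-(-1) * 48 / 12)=52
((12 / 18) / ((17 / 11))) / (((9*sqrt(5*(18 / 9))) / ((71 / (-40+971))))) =781*sqrt(10) / 2136645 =0.00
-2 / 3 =-0.67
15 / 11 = 1.36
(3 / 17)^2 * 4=36 / 289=0.12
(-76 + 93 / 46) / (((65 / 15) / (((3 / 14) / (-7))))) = 0.52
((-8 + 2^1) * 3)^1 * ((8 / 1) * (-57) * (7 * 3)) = 172368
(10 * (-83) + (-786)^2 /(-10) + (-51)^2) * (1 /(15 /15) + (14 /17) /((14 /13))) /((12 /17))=-300043 /2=-150021.50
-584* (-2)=1168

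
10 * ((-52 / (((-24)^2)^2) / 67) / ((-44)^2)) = -65 / 5379416064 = -0.00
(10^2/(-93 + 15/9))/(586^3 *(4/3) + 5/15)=-0.00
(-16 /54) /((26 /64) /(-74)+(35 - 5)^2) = -18944 /57542049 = -0.00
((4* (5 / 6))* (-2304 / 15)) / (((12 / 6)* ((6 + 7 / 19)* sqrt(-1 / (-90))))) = -14592* sqrt(10) / 121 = -381.36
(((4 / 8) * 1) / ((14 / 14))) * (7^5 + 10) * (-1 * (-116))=975386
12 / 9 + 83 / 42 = 139 / 42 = 3.31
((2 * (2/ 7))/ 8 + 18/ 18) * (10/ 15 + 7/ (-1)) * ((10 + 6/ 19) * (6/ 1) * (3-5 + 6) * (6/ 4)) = -2520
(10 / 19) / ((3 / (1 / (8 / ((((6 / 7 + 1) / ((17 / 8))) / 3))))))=130 / 20349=0.01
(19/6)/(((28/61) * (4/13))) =15067/672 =22.42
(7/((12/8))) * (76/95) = 56/15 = 3.73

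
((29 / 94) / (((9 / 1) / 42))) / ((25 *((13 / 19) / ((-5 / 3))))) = -3857 / 27495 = -0.14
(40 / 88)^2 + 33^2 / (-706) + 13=996419 / 85426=11.66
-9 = -9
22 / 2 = 11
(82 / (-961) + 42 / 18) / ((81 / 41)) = 265721 / 233523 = 1.14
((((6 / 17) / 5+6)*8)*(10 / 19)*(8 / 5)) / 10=33024 / 8075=4.09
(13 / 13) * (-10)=-10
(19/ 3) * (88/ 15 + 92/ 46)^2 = 264556/ 675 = 391.93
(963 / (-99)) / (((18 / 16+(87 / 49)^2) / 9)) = -2055256 / 100419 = -20.47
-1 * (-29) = 29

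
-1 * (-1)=1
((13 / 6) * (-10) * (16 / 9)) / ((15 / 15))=-38.52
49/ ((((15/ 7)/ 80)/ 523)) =2870224/ 3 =956741.33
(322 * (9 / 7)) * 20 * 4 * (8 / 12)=22080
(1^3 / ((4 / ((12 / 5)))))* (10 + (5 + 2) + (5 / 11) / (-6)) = 1117 / 110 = 10.15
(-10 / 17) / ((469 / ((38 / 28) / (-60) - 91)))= 76459 / 669732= 0.11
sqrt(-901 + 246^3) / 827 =sqrt(14886035) / 827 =4.67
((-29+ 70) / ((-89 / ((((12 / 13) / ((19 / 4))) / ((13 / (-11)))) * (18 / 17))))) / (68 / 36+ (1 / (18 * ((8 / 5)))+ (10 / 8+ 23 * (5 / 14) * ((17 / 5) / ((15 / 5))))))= 0.01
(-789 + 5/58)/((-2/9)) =411813/116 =3550.11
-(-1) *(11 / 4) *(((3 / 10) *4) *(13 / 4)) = 429 / 40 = 10.72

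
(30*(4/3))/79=40/79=0.51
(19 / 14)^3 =2.50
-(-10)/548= 5/274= 0.02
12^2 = 144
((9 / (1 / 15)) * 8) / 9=120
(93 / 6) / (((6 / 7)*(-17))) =-217 / 204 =-1.06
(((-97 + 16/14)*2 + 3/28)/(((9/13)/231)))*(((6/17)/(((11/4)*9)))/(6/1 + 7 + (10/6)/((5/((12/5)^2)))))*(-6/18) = 3487250/171207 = 20.37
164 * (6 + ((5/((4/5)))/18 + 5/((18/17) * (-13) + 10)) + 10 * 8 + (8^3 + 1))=14122819/144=98075.13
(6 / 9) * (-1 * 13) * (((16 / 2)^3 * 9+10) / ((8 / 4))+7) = -20072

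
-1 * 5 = -5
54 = 54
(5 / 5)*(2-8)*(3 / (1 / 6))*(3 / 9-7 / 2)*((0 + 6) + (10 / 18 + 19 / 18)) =2603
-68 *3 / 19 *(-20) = 4080 / 19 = 214.74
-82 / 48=-41 / 24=-1.71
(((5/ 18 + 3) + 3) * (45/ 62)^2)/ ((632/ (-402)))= -5110425/ 2429408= -2.10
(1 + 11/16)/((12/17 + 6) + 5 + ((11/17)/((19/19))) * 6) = 459/4240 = 0.11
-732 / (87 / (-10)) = 2440 / 29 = 84.14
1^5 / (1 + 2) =1 / 3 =0.33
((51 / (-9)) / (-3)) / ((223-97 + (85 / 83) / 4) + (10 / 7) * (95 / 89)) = 3516212 / 237867219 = 0.01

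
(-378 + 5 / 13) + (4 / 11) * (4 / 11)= -593781 / 1573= -377.48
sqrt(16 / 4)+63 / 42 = 7 / 2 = 3.50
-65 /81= -0.80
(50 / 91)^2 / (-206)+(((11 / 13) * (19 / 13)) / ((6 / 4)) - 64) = -12435320 / 196833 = -63.18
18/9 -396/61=-274/61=-4.49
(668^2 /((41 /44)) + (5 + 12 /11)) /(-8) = -215975163 /3608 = -59860.08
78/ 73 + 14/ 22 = 1369/ 803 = 1.70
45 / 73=0.62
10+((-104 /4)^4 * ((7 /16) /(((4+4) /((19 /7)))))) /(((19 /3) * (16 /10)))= 429055 /64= 6703.98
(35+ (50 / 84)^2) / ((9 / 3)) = 11.78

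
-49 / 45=-1.09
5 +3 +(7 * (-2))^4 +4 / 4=38425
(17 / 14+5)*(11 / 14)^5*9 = 126102933 / 7529536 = 16.75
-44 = -44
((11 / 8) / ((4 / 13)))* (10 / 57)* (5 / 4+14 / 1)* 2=43615 / 1824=23.91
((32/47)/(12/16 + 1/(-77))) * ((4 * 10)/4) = 98560/10669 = 9.24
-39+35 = -4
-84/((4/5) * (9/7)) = -245/3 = -81.67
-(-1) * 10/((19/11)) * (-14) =-1540/19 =-81.05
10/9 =1.11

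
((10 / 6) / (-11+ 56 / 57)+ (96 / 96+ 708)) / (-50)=-202372 / 14275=-14.18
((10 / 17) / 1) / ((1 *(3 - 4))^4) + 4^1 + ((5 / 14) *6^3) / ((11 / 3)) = 33546 / 1309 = 25.63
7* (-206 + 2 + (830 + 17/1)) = 4501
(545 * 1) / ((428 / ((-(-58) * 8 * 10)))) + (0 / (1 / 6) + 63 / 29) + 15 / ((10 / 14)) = 5931.58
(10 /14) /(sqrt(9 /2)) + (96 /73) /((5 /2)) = 5 * sqrt(2) /21 + 192 /365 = 0.86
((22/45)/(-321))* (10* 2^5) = -1408/2889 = -0.49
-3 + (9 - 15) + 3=-6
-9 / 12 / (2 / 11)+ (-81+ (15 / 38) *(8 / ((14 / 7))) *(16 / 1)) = -9099 / 152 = -59.86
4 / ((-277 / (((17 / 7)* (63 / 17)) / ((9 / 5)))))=-0.07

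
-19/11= -1.73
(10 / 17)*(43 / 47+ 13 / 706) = 154845 / 282047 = 0.55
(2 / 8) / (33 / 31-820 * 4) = -0.00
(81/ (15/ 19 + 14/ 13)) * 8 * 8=1280448/ 461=2777.54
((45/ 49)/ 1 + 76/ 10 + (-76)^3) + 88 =-107525473/ 245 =-438879.48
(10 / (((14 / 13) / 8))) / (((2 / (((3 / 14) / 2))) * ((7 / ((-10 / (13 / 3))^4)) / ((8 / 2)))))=48600000 / 753571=64.49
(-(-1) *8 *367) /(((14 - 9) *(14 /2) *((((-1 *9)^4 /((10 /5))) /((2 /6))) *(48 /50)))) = 3670 /413343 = 0.01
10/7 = 1.43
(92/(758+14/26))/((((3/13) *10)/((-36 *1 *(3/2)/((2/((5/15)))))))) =-7774/16435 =-0.47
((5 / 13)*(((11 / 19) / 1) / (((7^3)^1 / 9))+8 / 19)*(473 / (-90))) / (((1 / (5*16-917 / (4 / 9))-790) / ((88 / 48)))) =969801317 / 473908263192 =0.00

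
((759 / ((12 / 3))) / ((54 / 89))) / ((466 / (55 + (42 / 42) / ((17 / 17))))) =157619 / 4194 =37.58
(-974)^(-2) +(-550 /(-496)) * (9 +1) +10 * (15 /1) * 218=480999484303 /14704478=32711.09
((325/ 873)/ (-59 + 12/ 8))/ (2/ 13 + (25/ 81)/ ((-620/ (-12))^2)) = -1624090/ 38620841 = -0.04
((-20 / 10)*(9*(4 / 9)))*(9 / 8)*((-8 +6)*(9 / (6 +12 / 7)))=21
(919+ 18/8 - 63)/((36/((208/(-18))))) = -44629/162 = -275.49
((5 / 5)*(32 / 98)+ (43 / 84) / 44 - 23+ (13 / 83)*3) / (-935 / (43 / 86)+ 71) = 47654473 / 3863129424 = 0.01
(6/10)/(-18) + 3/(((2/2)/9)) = 809/30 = 26.97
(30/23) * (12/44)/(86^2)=45/935594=0.00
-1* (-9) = 9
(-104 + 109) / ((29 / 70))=350 / 29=12.07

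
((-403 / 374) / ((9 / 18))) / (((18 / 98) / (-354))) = 2330146 / 561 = 4153.56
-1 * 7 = -7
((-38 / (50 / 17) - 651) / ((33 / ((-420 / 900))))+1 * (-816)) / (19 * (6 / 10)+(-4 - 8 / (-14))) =-2253958 / 22275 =-101.19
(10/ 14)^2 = 25/ 49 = 0.51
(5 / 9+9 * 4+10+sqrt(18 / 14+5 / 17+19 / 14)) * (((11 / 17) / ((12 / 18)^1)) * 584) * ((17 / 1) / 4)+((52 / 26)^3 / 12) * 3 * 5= 2409 * sqrt(166362) / 238+336487 / 3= 116290.78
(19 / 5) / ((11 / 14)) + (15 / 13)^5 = 140529563 / 20421115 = 6.88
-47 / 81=-0.58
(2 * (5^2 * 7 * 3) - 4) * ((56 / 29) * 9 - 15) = 72174 / 29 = 2488.76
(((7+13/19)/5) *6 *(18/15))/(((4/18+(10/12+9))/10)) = 189216/17195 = 11.00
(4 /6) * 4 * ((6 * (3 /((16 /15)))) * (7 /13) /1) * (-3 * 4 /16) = -945 /52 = -18.17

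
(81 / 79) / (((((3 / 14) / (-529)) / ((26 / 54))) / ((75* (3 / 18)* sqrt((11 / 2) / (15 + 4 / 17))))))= -171925* sqrt(96866) / 5846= -9153.05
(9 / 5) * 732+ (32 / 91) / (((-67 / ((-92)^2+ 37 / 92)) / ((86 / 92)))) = 20578658544 / 16126565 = 1276.07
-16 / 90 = -8 / 45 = -0.18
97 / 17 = 5.71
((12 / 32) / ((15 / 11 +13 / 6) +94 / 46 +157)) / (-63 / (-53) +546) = 40227 / 9542759716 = 0.00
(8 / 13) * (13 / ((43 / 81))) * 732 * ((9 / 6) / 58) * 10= 3557520 / 1247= 2852.86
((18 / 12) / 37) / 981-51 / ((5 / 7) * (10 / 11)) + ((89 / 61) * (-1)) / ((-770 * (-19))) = -78.54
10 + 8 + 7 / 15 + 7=382 / 15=25.47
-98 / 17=-5.76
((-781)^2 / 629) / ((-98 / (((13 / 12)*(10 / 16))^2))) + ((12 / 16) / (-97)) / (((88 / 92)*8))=-2750362409987 / 606154881024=-4.54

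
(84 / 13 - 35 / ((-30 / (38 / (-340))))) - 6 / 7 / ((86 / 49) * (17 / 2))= 3577133 / 570180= 6.27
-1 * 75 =-75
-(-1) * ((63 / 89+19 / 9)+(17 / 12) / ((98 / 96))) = 165110 / 39249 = 4.21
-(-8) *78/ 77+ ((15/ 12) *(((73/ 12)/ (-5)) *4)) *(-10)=31849/ 462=68.94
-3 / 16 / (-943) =3 / 15088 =0.00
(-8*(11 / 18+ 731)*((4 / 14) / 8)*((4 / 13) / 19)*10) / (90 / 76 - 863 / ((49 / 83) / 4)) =0.01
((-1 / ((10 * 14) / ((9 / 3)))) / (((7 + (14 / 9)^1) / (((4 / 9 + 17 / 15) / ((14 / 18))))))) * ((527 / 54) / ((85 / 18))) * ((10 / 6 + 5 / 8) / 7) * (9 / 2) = -59427 / 3841600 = -0.02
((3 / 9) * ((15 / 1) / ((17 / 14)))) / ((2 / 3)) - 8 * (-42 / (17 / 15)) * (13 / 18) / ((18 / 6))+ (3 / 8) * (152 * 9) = 30118 / 51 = 590.55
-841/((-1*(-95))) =-8.85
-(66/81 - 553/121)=12269/3267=3.76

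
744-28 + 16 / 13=9324 / 13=717.23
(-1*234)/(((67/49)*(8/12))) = -17199/67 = -256.70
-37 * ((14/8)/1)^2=-1813/16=-113.31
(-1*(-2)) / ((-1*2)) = -1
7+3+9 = 19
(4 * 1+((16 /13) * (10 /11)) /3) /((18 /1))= 938 /3861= 0.24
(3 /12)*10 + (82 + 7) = 183 /2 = 91.50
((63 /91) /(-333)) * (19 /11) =-19 /5291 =-0.00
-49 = -49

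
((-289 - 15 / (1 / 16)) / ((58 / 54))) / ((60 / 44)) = -52371 / 145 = -361.18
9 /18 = 1 /2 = 0.50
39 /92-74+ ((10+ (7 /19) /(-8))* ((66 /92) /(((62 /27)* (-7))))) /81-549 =-1889241211 /3034528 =-622.58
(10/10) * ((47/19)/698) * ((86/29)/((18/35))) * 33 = 778085/1153794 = 0.67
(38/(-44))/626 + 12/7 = 165131/96404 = 1.71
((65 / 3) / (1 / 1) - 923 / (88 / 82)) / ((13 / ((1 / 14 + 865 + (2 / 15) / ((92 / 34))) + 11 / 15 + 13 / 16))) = -19005553429 / 340032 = -55893.43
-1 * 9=-9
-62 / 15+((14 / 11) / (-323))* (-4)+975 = 970.88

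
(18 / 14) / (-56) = -9 / 392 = -0.02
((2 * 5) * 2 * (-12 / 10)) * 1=-24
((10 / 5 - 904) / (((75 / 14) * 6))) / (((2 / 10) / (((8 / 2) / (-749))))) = 3608 / 4815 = 0.75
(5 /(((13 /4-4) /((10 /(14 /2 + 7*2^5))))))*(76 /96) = -475 /2079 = -0.23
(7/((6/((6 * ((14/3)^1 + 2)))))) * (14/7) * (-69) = -6440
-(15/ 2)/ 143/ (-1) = 15/ 286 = 0.05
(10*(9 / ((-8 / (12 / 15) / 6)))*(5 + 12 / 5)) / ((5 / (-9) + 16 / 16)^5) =-58989951 / 2560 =-23042.95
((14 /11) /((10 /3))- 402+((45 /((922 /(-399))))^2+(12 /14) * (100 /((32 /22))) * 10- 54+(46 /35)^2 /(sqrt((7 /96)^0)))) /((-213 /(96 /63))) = -47160241122712 /12809421684675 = -3.68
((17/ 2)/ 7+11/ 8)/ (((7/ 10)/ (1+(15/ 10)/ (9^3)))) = 353075/ 95256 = 3.71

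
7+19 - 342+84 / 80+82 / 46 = -144057 / 460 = -313.17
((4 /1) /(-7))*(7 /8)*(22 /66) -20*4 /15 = -11 /2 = -5.50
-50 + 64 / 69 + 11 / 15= -48.34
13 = 13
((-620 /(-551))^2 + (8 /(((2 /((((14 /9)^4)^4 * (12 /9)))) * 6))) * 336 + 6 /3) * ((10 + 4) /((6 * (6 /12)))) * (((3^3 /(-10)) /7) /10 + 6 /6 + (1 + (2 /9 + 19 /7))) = 9140869816623371199376655563907 /1139222034270105753368025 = 8023782.50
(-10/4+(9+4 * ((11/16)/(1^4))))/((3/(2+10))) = 37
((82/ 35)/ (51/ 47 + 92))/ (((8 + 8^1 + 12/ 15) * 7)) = 1927/ 9003750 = 0.00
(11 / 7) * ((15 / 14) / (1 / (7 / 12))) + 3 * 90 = 15175 / 56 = 270.98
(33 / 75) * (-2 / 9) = -22 / 225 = -0.10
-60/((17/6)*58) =-0.37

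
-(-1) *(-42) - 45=-87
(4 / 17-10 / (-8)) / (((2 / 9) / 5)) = 4545 / 136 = 33.42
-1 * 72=-72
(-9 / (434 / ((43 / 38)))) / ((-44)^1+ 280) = -387 / 3892112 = -0.00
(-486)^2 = 236196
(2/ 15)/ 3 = 2/ 45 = 0.04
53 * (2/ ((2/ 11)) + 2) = 689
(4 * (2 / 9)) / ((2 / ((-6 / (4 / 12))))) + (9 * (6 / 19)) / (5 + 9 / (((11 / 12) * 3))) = -13238 / 1729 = -7.66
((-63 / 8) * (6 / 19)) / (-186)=63 / 4712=0.01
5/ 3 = 1.67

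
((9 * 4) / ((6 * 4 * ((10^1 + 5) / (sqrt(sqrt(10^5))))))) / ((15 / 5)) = 10^(1 / 4) / 3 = 0.59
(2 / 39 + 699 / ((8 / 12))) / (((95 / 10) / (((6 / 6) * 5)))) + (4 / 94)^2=903340379 / 1636869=551.87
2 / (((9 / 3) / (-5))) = -10 / 3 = -3.33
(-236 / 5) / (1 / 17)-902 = -8522 / 5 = -1704.40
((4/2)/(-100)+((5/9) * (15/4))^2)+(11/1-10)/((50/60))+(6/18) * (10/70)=140311/25200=5.57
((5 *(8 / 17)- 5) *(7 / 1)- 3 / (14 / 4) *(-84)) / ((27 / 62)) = 6262 / 51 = 122.78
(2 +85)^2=7569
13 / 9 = 1.44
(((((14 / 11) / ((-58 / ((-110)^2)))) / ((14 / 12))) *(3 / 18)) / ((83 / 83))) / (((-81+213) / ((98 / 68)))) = -1225 / 2958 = -0.41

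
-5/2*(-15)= 75/2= 37.50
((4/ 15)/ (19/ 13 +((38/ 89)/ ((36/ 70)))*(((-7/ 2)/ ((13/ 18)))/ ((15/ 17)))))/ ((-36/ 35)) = 0.08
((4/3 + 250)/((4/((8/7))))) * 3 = 1508/7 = 215.43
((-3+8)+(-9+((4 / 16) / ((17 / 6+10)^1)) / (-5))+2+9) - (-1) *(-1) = 4617 / 770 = 6.00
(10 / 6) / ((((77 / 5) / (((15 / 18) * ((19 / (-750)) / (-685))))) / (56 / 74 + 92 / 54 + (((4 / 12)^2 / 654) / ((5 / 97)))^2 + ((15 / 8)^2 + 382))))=0.00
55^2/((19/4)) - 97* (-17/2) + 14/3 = 167125/114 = 1466.01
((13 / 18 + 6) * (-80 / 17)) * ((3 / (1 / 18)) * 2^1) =-58080 / 17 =-3416.47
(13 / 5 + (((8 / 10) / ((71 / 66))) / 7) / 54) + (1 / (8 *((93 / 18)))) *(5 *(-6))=2601541 / 1386630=1.88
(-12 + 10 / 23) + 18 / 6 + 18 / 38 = -3536 / 437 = -8.09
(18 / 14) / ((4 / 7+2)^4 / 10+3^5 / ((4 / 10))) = 3430 / 1632339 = 0.00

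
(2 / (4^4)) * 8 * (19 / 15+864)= 12979 / 240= 54.08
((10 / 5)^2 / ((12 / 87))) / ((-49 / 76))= -2204 / 49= -44.98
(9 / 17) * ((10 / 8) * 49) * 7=15435 / 68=226.99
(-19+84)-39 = 26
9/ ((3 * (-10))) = -3/ 10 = -0.30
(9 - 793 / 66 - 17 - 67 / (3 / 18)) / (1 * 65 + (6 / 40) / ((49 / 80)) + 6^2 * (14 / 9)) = -1364797 / 392106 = -3.48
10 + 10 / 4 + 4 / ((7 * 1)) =183 / 14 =13.07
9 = 9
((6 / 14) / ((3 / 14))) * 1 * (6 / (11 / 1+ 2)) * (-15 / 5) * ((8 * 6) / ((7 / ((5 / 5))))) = -1728 / 91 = -18.99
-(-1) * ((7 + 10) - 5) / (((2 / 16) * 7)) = 96 / 7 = 13.71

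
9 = 9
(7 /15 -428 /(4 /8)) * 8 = -102664 /15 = -6844.27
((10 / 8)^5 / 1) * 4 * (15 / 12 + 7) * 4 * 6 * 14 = 2165625 / 64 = 33837.89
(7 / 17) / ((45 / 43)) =301 / 765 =0.39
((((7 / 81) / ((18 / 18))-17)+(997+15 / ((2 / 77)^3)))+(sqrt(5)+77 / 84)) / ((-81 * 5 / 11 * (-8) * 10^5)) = 11 * sqrt(5) / 324000000+1221711227 / 41990400000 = 0.03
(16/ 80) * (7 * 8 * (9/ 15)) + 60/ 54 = 1762/ 225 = 7.83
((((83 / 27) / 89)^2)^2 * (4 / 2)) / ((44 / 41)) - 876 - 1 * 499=-1008649926857459089 / 733563584584182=-1375.00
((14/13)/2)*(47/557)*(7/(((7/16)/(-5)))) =-3.63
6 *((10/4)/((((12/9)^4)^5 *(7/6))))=156905298045/3848290697216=0.04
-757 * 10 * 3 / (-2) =11355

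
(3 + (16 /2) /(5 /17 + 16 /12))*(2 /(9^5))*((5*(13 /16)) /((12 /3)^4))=4745 /1115265024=0.00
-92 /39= -2.36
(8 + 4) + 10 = 22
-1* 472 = -472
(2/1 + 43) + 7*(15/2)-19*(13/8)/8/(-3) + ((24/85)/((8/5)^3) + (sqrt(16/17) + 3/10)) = 4*sqrt(17)/17 + 202277/2040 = 100.13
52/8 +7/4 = 33/4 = 8.25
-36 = -36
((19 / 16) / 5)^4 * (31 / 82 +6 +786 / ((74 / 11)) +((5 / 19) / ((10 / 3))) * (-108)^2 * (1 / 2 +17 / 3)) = 2293973557429 / 124272640000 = 18.46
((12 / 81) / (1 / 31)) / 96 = 31 / 648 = 0.05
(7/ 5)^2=49/ 25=1.96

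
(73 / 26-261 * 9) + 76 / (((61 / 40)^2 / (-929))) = -3164111121 / 96746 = -32705.34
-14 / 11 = -1.27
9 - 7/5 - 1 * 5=13/5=2.60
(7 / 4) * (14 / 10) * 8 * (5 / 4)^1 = 49 / 2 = 24.50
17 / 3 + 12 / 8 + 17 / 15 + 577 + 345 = 9303 / 10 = 930.30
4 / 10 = 2 / 5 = 0.40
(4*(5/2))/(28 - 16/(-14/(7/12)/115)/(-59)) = 885/2363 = 0.37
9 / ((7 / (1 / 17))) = 9 / 119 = 0.08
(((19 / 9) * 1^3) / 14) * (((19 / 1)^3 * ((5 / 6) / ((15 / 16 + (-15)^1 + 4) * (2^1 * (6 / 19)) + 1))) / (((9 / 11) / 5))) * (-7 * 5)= 309512375 / 8991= 34424.69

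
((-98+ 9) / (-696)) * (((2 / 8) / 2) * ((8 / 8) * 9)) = 267 / 1856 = 0.14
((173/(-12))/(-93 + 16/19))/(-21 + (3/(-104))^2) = -8888048/1193098131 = -0.01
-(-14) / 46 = 7 / 23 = 0.30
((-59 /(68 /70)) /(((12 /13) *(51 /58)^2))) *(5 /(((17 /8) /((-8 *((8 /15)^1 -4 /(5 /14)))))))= -115592422400 /6765201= -17086.32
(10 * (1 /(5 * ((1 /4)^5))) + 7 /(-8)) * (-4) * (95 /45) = -103721 /6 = -17286.83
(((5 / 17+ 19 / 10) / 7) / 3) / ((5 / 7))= 373 / 2550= 0.15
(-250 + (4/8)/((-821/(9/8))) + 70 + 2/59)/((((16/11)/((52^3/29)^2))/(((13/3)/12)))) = -385091255362763092/366634791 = -1050340188.15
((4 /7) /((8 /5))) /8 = 5 /112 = 0.04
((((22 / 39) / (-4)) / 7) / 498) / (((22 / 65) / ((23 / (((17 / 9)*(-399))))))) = 115 / 31527384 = 0.00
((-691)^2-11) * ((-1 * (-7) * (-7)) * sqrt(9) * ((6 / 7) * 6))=-360967320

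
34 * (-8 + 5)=-102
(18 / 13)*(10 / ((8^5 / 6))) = 135 / 53248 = 0.00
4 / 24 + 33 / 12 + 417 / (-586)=7753 / 3516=2.21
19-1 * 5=14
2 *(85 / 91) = 1.87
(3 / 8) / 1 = 3 / 8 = 0.38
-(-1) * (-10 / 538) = -5 / 269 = -0.02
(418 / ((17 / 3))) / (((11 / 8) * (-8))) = -114 / 17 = -6.71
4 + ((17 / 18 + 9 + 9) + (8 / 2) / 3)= 437 / 18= 24.28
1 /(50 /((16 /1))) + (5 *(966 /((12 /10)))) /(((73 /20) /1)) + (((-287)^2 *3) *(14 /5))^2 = 873673230089376 /1825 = 478725057583.22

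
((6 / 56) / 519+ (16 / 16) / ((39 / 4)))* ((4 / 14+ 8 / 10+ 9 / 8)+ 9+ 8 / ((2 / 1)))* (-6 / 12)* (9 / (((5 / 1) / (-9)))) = 446517819 / 35264320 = 12.66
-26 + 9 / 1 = -17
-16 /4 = -4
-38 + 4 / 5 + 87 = 249 / 5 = 49.80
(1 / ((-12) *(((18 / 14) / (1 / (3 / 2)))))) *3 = -7 / 54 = -0.13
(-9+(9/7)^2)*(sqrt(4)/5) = -144/49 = -2.94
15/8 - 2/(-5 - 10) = 241/120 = 2.01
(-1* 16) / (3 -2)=-16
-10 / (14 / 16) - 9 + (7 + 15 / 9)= -11.76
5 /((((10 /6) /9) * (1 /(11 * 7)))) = 2079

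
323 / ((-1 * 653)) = -323 / 653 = -0.49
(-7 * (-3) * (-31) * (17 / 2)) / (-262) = 11067 / 524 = 21.12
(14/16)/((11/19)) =133/88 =1.51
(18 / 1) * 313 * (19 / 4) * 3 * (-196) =-15735762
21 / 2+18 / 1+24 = 105 / 2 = 52.50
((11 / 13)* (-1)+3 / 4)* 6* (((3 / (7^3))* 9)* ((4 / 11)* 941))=-762210 / 49049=-15.54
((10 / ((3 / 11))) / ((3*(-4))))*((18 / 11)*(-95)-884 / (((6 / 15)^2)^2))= 7631075 / 72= 105987.15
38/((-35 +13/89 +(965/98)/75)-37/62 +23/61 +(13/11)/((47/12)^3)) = -5368324133266710/4933588096241537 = -1.09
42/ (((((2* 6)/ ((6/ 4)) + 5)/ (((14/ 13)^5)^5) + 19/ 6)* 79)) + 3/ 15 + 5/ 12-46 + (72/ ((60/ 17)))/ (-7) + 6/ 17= -223091742066464227134380295952461109/ 4663041222679884758320688472337380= -47.84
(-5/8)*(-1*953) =4765/8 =595.62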